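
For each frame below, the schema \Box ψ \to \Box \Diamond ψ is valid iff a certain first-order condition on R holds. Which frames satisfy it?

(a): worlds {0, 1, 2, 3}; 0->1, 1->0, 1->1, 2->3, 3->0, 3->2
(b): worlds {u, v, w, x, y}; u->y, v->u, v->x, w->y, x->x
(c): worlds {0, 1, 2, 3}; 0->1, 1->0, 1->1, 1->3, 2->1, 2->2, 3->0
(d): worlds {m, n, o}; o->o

(d)

This is the axiom for a generalized confluence (Geach) condition; its first-order frame correspondent is \forall x \forall z (xRz \to \exists w (xRw \wedge zRw)).
(a): fails — 2R3 but no w with 2Rw and 3Rw.
(b): fails — uRy but no t with uRt and yRt.
(c): fails — 3R0 but no w with 3Rw and 0Rw.
(d): condition met.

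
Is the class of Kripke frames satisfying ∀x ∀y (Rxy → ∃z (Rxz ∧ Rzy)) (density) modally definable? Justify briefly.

Yes — defined by □□r → □r

This is a Sahlqvist condition; the C4 axiom □□r → □r defines it.
Suppose □□r→□r is valid. Take Rxy and set V(r)={w : xR²w}. Then □□r at x, so □r at x, so r at y, i.e. ∃z(Rxz∧Rzy).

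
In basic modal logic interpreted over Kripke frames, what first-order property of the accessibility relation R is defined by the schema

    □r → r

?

reflexivity

Suppose □r→r is valid. At any x set V(r)={w : Rxw}. Then □r holds at x, so r holds at x, i.e. Rxx.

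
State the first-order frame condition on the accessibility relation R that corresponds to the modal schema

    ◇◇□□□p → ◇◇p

∀x ∀y (xR²y → ∃w (yR³w ∧ xR²w))

This is a Sahlqvist (Geach-type) schema ◇^2□^3p → □^0◇^2p.
Minimal-valuation argument: fix x; take any y with xR^2y and any z with xR^0z. Set V(p) to the set of worlds R-reachable from y in exactly 3 steps. Then □^3p holds at y, so the antecedent holds at x; validity forces ◇^2p at z, giving a w with zR^2w and yR^3w.
First-order correspondent: ∀x ∀y (xR²y → ∃w (yR³w ∧ xR²w)).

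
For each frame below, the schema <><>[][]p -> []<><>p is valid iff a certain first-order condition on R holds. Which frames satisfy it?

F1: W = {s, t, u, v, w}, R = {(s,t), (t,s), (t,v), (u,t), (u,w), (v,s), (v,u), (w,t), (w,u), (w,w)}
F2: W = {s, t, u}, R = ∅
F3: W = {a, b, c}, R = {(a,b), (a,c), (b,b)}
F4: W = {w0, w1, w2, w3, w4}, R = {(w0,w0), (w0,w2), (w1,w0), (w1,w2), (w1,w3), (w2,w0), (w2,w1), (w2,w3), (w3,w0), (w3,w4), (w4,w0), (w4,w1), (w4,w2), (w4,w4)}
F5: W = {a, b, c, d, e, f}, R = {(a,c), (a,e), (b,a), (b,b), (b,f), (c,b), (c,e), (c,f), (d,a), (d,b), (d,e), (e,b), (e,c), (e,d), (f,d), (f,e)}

Frame correspondent (Sahlqvist): forall x forall y forall z ((x R^2 y & xRz) -> exists w (y R^2 w & z R^2 w)) — i.e. a generalized confluence (Geach) condition.
F1: fails — tR²s, tRv but no w* with sR²w* and vR²w*.
F2: satisfies the condition.
F3: fails — aR²b, aRc but no w with bR²w and cR²w.
F4: satisfies the condition.
F5: satisfies the condition.

F2, F4, F5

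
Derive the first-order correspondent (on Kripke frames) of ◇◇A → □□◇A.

This is a Sahlqvist (Geach-type) schema ◇^2□^0A → □^2◇^1A.
Minimal-valuation argument: fix x; take any y with xR^2y and any z with xR^2z. Set V(A) to the set of worlds R-reachable from y in exactly 0 steps. Then □^0A holds at y, so the antecedent holds at x; validity forces ◇^1A at z, giving a w with zR^1w and yR^0w.
First-order correspondent: ∀x ∀y ∀z ((xR²y ∧ xR²z) → ∃w (y = w ∧ zRw)).

∀x ∀y ∀z ((xR²y ∧ xR²z) → ∃w (y = w ∧ zRw))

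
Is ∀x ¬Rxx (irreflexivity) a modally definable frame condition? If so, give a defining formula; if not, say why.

Any modally definable frame class is closed under surjective bounded morphisms.
The 3-cycle (worlds w0,w1,w2 with w0→w1→w2→w0) is irreflexive, and the map sending every world to a single reflexive point • is a surjective bounded morphism (forth: every edge maps to (•,•); back: every world has a successor). So any modal formula valid on the 3-cycle is also valid on the reflexive point, which is not irreflexive.
So no modal formula (or set of formulas) defines exactly the irreflexive frames.

Not modally definable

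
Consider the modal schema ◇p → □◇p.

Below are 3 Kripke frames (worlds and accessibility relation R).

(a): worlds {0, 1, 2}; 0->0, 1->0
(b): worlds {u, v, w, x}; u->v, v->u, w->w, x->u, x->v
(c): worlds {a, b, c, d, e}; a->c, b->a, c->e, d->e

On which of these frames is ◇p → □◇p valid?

(a)

The schema corresponds to the Euclidean property: ∀x ∀y ∀z (Rxy ∧ Rxz → Ryz).
(a): satisfies the condition.
(b): fails — Ruv and Ruv but not Rvv.
(c): fails — Rac and Rac but not Rcc.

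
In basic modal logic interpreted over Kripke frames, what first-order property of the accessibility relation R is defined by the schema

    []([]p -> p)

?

shift-reflexivity

Suppose □(□p→p) is valid. Take Rxy and set V(p)={w : Ryw}. Then at y, □p holds; since □(□p→p) at x, □p→p at y, so p at y, i.e. Ryy.
Conversely, on a frame with shift-reflexivity the schema holds at every world under every valuation.
Frame condition: forall x forall y (Rxy -> Ryy).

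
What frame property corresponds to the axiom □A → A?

This is the T axiom.
It corresponds to reflexivity: ∀x Rxx.

reflexivity: ∀x Rxx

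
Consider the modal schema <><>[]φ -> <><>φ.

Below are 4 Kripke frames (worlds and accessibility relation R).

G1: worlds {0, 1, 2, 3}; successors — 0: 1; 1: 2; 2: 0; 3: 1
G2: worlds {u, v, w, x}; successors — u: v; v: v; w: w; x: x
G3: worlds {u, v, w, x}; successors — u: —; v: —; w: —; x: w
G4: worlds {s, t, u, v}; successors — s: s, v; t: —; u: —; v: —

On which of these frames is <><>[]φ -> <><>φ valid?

This is the axiom for a generalized confluence (Geach) condition; its first-order frame correspondent is forall x forall y (x R^2 y -> exists w (yRw & x R^2 w)).
G1: fails — 0R²2 but no w with 2Rw and 0R²w.
G2: ✓.
G3: ✓.
G4: fails — sR²v but no w with vRw and sR²w.
Valid on: G2, G3.

G2, G3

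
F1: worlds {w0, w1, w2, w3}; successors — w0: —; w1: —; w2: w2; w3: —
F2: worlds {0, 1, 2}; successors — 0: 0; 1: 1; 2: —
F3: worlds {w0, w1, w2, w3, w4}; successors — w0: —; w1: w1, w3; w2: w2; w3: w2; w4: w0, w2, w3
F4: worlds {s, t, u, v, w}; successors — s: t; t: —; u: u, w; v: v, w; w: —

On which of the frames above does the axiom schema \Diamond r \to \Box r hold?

F1, F2

The schema corresponds to partial functionality: \forall x \forall y \forall z (Rxy \wedge Rxz \to y = z).
F1: satisfies the condition.
F2: satisfies the condition.
F3: fails — w1 sees both w1 and w3.
F4: fails — u sees both u and w.
Valid on: F1, F2.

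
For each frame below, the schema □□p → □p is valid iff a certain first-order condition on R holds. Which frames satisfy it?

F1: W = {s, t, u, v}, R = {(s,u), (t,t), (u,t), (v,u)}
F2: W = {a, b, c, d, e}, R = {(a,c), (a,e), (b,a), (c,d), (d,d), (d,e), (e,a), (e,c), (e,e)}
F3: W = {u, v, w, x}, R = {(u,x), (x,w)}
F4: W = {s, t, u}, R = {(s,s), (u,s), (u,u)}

F4

Frame correspondent (Sahlqvist): ∀x ∀y (Rxy → ∃z (Rxz ∧ Rzy)) — i.e. density.
F1: fails — Rsu but no z with Rsz and Rzu.
F2: fails — Rba but no z with Rbz and Rza.
F3: fails — Rxw but no z with Rxz and Rzw.
F4: satisfies the condition.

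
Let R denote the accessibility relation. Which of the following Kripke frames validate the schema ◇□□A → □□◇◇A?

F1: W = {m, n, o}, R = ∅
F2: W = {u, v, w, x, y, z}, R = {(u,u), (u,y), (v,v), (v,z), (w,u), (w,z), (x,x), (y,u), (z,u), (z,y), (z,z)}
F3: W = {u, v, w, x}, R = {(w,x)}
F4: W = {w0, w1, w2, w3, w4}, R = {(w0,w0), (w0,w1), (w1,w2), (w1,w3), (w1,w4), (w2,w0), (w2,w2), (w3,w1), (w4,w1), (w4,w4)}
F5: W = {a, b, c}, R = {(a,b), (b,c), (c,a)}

F1, F2, F3, F4

Frame correspondent (Sahlqvist): ∀x ∀y ∀z ((xRy ∧ xR²z) → ∃w (yR²w ∧ zR²w)) — i.e. a generalized confluence (Geach) condition.
F1: holds.
F2: holds.
F3: holds.
F4: holds.
F5: fails — aRb, aR²c but no w with bR²w and cR²w.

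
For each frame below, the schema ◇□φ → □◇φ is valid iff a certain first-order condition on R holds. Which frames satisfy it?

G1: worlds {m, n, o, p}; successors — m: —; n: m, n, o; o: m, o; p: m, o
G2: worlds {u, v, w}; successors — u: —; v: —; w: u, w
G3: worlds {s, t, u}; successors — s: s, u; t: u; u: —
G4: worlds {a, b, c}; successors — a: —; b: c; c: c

Frame correspondent (Sahlqvist): ∀x ∀y ∀z (Rxy ∧ Rxz → ∃w (Ryw ∧ Rzw)) — i.e. convergence.
G1: fails — Rnn and Rnm but n and m have no common successor.
G2: fails — Rww and Rwu but w and u have no common successor.
G3: fails — Rsu and Rsu but u and u have no common successor.
G4: condition met.
Valid on: G4.

G4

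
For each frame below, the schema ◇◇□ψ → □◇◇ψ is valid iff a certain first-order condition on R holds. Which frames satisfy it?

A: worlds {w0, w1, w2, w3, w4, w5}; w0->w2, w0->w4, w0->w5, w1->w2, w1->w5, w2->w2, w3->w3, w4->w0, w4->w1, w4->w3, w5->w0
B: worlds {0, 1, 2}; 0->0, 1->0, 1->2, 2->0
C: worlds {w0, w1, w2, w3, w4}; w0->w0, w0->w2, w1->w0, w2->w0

The schema corresponds to a generalized confluence (Geach) condition: ∀x ∀y ∀z ((xR²y ∧ xRz) → ∃w (yRw ∧ zR²w)).
A: fails — w0R²w3, w0Rw2 but no w with w3Rw and w2R²w.
B: ✓.
C: ✓.

B, C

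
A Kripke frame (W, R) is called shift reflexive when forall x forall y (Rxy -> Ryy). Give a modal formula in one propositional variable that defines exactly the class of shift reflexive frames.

□(□p → p)

The condition is shift-reflexivity. The T□ schema □(□p → p) defines it.
Suppose □(□p→p) is valid. Take Rxy and set V(p)={w : Ryw}. Then at y, □p holds; since □(□p→p) at x, □p→p at y, so p at y, i.e. Ryy.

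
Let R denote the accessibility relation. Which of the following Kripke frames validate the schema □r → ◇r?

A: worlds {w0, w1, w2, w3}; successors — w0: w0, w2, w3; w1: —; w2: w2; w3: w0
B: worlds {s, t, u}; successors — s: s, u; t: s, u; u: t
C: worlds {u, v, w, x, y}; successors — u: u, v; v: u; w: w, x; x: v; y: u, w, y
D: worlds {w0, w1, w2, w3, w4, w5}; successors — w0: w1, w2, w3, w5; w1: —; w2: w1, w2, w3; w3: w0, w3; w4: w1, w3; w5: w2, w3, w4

This is the axiom for seriality; its first-order frame correspondent is ∀x ∃y Rxy.
A: fails — world w1 has no successor.
B: holds.
C: holds.
D: fails — world w1 has no successor.

B, C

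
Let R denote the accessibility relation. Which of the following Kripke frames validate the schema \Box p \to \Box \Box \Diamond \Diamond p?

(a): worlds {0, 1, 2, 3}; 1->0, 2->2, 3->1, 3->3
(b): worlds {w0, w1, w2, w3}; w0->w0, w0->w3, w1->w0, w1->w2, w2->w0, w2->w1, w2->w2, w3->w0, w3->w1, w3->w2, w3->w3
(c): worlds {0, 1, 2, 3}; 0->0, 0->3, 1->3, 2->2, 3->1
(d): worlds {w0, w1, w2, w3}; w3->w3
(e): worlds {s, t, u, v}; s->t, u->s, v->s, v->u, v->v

(b), (d)

The schema corresponds to a generalized confluence (Geach) condition: \forall x \forall z (x R^2 z \to \exists w (xRw \wedge z R^2 w)).
(a): fails — 3R²0 but no w with 3Rw and 0R²w.
(b): holds.
(c): fails — 0R²1 but no w with 0Rw and 1R²w.
(d): holds.
(e): fails — uR²t but no w with uRw and tR²w.
Valid on: (b), (d).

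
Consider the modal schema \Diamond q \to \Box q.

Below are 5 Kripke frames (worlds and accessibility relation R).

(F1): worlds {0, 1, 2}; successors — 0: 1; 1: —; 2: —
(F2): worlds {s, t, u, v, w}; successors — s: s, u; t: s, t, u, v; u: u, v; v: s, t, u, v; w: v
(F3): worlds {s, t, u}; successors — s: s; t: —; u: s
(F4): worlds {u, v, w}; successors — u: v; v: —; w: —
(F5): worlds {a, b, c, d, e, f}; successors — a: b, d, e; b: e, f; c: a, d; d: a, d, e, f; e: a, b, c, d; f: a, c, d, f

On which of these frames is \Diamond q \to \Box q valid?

(F1), (F3), (F4)

This is the axiom for partial functionality; its first-order frame correspondent is \forall x \forall y \forall z (Rxy \wedge Rxz \to y = z).
(F1): condition met.
(F2): fails — s sees both s and u.
(F3): condition met.
(F4): condition met.
(F5): fails — a sees both b and d.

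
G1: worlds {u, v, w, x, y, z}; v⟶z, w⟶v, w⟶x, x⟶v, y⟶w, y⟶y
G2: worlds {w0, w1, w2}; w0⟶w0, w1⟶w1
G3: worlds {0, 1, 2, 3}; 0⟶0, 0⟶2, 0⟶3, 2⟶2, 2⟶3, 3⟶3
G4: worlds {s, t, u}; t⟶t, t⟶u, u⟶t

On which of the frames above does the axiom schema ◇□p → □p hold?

G2

Frame correspondent (Sahlqvist): ∀x ∀y ∀z (Rxy ∧ Rxz → Ryz) — i.e. the Euclidean property.
G1: fails — Rvz and Rvz but not Rzz.
G2: holds.
G3: fails — R02 and R00 but not R20.
G4: fails — Rtu and Rtu but not Ruu.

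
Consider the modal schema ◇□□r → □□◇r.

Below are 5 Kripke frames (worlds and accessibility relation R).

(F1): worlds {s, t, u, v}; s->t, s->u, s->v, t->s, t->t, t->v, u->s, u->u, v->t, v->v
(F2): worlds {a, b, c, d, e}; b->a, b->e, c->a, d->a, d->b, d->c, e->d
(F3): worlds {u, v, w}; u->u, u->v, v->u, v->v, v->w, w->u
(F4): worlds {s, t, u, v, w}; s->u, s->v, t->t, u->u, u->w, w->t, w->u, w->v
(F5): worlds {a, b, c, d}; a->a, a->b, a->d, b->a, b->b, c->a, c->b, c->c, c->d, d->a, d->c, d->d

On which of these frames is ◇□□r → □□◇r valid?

The schema corresponds to a generalized confluence (Geach) condition: ∀x ∀y ∀z ((xRy ∧ xR²z) → ∃w (yR²w ∧ zRw)).
(F1): ✓.
(F2): fails — bRa, bR²d but no w with aR²w and dRw.
(F3): ✓.
(F4): fails — sRv, sR²u but no w* with vR²w* and uRw*.
(F5): ✓.
Valid on: (F1), (F3), (F5).

(F1), (F3), (F5)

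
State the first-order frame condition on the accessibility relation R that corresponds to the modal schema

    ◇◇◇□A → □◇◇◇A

∀x ∀y ∀z ((xR³y ∧ xRz) → ∃w (yRw ∧ zR³w))

This is a Sahlqvist (Geach-type) schema ◇^3□^1A → □^1◇^3A.
Minimal-valuation argument: fix x; take any y with xR^3y and any z with xR^1z. Set V(A) to the set of worlds R-reachable from y in exactly 1 step. Then □^1A holds at y, so the antecedent holds at x; validity forces ◇^3A at z, giving a w with zR^3w and yR^1w.
First-order correspondent: ∀x ∀y ∀z ((xR³y ∧ xRz) → ∃w (yRw ∧ zR³w)).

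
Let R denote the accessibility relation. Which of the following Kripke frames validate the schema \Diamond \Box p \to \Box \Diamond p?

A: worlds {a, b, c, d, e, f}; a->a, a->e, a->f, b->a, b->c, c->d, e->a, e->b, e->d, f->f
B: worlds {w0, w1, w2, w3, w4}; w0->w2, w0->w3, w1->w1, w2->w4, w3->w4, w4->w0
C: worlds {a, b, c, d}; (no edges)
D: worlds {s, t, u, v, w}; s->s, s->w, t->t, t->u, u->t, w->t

B, C

This is the axiom for convergence; its first-order frame correspondent is \forall x \forall y \forall z (Rxy \wedge Rxz \to \exists w (Ryw \wedge Rzw)).
A: fails — Rae and Raf but e and f have no common successor.
B: holds.
C: holds.
D: fails — Rsw and Rss but w and s have no common successor.
Valid on: B, C.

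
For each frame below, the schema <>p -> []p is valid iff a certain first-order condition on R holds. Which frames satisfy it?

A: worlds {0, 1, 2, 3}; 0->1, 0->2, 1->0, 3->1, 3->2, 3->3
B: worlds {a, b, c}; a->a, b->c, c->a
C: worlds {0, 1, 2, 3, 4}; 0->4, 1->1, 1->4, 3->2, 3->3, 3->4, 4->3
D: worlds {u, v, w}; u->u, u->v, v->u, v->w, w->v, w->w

Frame correspondent (Sahlqvist): forall x forall y forall z (Rxy & Rxz -> y = z) — i.e. partial functionality.
A: fails — 0 sees both 1 and 2.
B: holds.
C: fails — 1 sees both 1 and 4.
D: fails — u sees both u and v.

B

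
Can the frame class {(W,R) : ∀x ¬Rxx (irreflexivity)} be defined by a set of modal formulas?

If a class were modally definable it would be closed under surjective bounded morphisms (Goldblatt–Thomason).
The 3-cycle (worlds a,b,c with a→b→c→a) is irreflexive, and the map sending every world to a single reflexive point • is a surjective bounded morphism (forth: every edge maps to (•,•); back: every world has a successor). So any modal formula valid on the 3-cycle is also valid on the reflexive point, which is not irreflexive.
Hence irreflexivity is not modally definable.

Not modally definable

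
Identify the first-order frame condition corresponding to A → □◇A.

Symmetry

This is the B axiom.
It corresponds to symmetry: ∀x ∀y (Rxy → Ryx).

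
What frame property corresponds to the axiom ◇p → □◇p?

Suppose ◇p→□◇p is valid. Take Rxy, Rxz and set V(p)={y}. Then ◇p at x, so □◇p at x, so ◇p at z, so some w with Rzw has p; w=y, i.e. Rzy. By symmetry of the argument, Ryz.

the Euclidean property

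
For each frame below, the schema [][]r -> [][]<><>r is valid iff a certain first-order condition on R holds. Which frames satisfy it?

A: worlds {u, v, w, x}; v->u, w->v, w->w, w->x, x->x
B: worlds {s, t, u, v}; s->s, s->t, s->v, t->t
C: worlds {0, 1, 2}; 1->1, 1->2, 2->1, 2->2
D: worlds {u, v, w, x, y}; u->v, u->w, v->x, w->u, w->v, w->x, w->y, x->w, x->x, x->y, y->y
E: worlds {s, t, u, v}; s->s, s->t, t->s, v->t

Frame correspondent (Sahlqvist): forall x forall z (x R^2 z -> exists w (x R^2 w & z R^2 w)) — i.e. a generalized confluence (Geach) condition.
A: fails — wR²u but no t with wR²t and uR²t.
B: fails — sR²v but no w with sR²w and vR²w.
C: condition met.
D: condition met.
E: condition met.

C, D, E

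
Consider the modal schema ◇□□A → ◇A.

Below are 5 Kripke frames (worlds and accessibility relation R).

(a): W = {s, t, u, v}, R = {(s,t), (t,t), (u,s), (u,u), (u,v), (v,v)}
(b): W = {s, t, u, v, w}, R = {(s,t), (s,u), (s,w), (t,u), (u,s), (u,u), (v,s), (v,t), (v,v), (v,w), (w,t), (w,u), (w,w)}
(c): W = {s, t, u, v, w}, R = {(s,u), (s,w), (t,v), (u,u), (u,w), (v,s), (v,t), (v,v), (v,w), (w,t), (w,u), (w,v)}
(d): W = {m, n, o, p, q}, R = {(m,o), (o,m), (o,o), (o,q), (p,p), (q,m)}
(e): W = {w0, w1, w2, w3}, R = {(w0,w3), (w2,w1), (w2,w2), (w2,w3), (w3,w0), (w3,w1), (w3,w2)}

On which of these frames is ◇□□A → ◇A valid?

(b), (c), (d)

Frame correspondent (Sahlqvist): ∀x ∀y (xRy → ∃w (yR²w ∧ xRw)) — i.e. a generalized confluence (Geach) condition.
(a): fails — uRs but no w with sR²w and uRw.
(b): ✓.
(c): ✓.
(d): ✓.
(e): fails — w2Rw1 but no w with w1R²w and w2Rw.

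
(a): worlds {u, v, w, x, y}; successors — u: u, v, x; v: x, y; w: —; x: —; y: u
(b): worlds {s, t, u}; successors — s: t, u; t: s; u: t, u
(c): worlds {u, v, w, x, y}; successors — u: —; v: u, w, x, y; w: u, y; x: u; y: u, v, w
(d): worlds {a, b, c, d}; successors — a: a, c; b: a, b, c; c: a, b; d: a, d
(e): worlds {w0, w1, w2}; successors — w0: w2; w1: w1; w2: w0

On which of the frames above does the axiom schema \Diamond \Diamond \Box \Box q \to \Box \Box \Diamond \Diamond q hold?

The schema corresponds to a generalized confluence (Geach) condition: \forall x \forall y \forall z ((x R^2 y \wedge x R^2 z) \to \exists w (y R^2 w \wedge z R^2 w)).
(a): fails — uR²u, uR²x but no t with uR²t and xR²t.
(b): ✓.
(c): fails — vR²u, vR²u but no t with uR²t and uR²t.
(d): ✓.
(e): ✓.

(b), (d), (e)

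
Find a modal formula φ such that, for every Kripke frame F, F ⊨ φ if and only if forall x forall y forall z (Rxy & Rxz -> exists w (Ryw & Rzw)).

A defining formula is ◇□r → □◇r (the .2 axiom).
Suppose ◇□r→□◇r is valid. Take Rxy, Rxz and set V(r)={w : Ryw}. Then □r at y so ◇□r at x, so □◇r at x, so ◇r at z, giving w with Rzw and Ryw.

◇□r → □◇r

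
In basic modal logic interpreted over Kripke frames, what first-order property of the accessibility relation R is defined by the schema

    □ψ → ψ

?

This schema is the T axiom.
Its frame correspondent is reflexivity — ∀x Rxx.

reflexivity: ∀x Rxx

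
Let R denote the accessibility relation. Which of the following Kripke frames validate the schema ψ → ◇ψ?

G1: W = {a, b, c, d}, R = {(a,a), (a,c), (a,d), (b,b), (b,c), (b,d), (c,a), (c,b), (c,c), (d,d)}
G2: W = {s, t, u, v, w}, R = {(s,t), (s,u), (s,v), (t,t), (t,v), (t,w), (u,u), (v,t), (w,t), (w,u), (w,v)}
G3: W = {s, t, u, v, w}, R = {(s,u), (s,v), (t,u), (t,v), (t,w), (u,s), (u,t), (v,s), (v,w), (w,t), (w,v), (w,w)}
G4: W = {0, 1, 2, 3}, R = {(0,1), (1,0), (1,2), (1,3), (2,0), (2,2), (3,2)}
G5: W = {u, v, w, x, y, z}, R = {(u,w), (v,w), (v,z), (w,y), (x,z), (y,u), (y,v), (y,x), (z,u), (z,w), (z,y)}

G1

Frame correspondent (Sahlqvist): ∀x Rxx — i.e. reflexivity.
G1: holds.
G2: fails — world s does not see itself.
G3: fails — world s does not see itself.
G4: fails — world 0 does not see itself.
G5: fails — world u does not see itself.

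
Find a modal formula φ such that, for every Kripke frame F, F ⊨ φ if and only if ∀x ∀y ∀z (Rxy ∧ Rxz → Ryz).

This is the Euclidean property; the standard corresponding axiom is 5: ◇ψ → □◇ψ.
Suppose ◇ψ→□◇ψ is valid. Take Rxy, Rxz and set V(ψ)={y}. Then ◇ψ at x, so □◇ψ at x, so ◇ψ at z, so some w with Rzw has ψ; w=y, i.e. Rzy. By symmetry of the argument, Ryz.

◇ψ → □◇ψ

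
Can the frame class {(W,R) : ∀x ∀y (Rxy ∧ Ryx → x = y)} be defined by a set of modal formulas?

Any modally definable frame class is closed under surjective bounded morphisms.
The 4-cycle (worlds s,t,u,v with s→t→u→v→s) is antisymmetric. Sending even-indexed worlds to s and odd-indexed worlds to t is a surjective bounded morphism onto the two-world frame with s↔t, which is not antisymmetric.
Hence antisymmetry is not modally definable.

Not modally definable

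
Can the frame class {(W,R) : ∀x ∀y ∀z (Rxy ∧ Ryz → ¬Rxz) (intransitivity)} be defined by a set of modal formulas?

Modal frame validity is preserved under surjective bounded morphisms.
The 5-cycle (worlds s,t,u,v,w with s→t→u→v→w→s) is intransitive. Mapping every world to a single reflexive point • is a surjective bounded morphism; the reflexive point is not intransitive (R••∧R•• but R••).
Hence intransitivity is not modally definable.

No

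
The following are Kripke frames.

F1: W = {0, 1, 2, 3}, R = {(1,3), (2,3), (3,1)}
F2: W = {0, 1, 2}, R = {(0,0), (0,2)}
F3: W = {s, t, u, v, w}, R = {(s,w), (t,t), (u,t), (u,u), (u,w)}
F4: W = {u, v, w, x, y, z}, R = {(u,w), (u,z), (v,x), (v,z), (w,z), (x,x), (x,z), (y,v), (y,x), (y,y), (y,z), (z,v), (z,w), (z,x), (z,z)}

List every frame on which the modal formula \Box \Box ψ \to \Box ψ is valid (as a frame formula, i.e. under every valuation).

This is the axiom for density; its first-order frame correspondent is \forall x \forall y (Rxy \to \exists z (Rxz \wedge Rzy)).
F1: fails — R23 but no z with R2z and Rz3.
F2: ✓.
F3: fails — Rsw but no z with Rsz and Rzw.
F4: ✓.

F2, F4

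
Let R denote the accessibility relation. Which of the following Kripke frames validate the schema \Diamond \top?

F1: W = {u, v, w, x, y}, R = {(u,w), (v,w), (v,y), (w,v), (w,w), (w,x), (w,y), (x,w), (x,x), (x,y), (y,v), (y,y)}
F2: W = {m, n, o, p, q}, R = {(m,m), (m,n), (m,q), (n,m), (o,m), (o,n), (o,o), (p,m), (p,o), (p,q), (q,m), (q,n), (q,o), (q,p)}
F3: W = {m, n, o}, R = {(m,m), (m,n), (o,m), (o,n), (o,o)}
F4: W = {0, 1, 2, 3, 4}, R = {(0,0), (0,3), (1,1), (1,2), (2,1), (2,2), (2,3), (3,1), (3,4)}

F1, F2

Frame correspondent (Sahlqvist): \forall x \exists y Rxy — i.e. seriality.
F1: holds.
F2: holds.
F3: fails — world n has no successor.
F4: fails — world 4 has no successor.
Valid on: F1, F2.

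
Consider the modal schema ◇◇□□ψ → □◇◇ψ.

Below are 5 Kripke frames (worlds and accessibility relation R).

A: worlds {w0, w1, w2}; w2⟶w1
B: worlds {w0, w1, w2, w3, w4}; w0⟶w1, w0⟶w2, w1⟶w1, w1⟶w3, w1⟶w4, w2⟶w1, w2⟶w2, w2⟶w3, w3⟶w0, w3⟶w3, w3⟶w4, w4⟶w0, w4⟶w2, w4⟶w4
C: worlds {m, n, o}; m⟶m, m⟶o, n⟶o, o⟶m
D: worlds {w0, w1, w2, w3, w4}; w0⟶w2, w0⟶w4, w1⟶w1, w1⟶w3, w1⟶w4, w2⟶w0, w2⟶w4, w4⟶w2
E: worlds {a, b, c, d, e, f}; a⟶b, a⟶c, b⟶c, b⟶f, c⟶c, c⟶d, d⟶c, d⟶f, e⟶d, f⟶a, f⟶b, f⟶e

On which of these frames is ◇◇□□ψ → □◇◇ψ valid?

Frame correspondent (Sahlqvist): ∀x ∀y ∀z ((xR²y ∧ xRz) → ∃w (yR²w ∧ zR²w)) — i.e. a generalized confluence (Geach) condition.
A: ✓.
B: ✓.
C: ✓.
D: fails — w1R²w1, w1Rw3 but no w with w1R²w and w3R²w.
E: ✓.

A, B, C, E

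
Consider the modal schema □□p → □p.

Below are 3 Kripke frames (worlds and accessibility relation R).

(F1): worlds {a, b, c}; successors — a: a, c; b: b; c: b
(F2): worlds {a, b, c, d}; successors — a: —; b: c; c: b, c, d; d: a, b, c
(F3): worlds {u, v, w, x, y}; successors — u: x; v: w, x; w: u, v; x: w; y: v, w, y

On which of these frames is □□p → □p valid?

(F1)

The schema corresponds to density: ∀x ∀y (Rxy → ∃z (Rxz ∧ Rzy)).
(F1): condition met.
(F2): fails — Rda but no z with Rdz and Rza.
(F3): fails — Rxw but no z with Rxz and Rzw.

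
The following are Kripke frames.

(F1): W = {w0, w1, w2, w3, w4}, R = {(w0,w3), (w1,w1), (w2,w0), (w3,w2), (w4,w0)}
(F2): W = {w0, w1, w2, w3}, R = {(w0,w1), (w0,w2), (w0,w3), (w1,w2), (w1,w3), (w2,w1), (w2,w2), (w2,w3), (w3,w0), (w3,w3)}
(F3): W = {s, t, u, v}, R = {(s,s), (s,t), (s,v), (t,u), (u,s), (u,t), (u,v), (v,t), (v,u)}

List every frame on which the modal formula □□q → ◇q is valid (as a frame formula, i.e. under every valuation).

(F2)

The schema corresponds to a generalized confluence (Geach) condition: ∀x ∃w (xR²w ∧ xRw).
(F1): fails — at w0 but no w with w0R²w and w0Rw.
(F2): ✓.
(F3): fails — at t but no w with tR²w and tRw.
Valid on: (F2).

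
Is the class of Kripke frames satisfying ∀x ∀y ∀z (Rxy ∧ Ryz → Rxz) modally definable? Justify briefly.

Definable; □r → □□r defines it

The condition is transitivity. A defining modal formula is □r → □□r.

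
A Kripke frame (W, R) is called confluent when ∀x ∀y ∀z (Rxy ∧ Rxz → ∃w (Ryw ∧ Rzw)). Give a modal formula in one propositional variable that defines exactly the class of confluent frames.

This is convergence; the standard corresponding axiom is .2: ◇□ψ → □◇ψ.
Suppose ◇□ψ→□◇ψ is valid. Take Rxy, Rxz and set V(ψ)={w : Ryw}. Then □ψ at y so ◇□ψ at x, so □◇ψ at x, so ◇ψ at z, giving w with Rzw and Ryw.

◇□ψ → □◇ψ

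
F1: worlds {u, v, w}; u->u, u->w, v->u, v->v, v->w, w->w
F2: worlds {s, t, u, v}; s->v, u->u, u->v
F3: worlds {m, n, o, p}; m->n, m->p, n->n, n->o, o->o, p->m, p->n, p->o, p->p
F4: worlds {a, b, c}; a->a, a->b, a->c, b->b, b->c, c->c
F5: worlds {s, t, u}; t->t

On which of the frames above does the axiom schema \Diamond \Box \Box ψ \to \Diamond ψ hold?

The schema corresponds to a generalized confluence (Geach) condition: \forall x \forall y (xRy \to \exists w (y R^2 w \wedge xRw)).
F1: condition met.
F2: fails — sRv but no w with vR²w and sRw.
F3: condition met.
F4: condition met.
F5: condition met.
Valid on: F1, F3, F4, F5.

F1, F3, F4, F5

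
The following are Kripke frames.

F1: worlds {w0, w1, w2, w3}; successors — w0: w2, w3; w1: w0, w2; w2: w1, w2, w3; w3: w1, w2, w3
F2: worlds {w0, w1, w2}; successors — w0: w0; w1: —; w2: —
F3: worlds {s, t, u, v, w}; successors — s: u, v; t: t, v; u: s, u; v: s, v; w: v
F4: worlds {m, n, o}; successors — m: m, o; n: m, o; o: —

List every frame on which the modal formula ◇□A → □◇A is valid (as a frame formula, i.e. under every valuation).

F1, F2, F3

This is the axiom for convergence; its first-order frame correspondent is ∀x ∀y ∀z (Rxy ∧ Rxz → ∃w (Ryw ∧ Rzw)).
F1: holds.
F2: holds.
F3: holds.
F4: fails — Rmo and Rmo but o and o have no common successor.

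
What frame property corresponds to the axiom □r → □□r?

Suppose □r→□□r is valid. Take Rxy, Ryz and set V(r)={w : Rxw}. Then □r at x, so □□r at x, so □r at y, so r at z, i.e. Rxz.

transitivity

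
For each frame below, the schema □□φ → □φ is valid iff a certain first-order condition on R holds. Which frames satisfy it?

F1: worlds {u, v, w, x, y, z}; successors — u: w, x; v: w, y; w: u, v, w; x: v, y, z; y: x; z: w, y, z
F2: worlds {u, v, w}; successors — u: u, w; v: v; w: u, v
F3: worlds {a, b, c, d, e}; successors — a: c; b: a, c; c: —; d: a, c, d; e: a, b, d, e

F2

This is the axiom for density; its first-order frame correspondent is ∀x ∀y (Rxy → ∃z (Rxz ∧ Rzy)).
F1: fails — Ryx but no t with Ryt and Rtx.
F2: satisfies the condition.
F3: fails — Rba but no z with Rbz and Rza.
Valid on: F2.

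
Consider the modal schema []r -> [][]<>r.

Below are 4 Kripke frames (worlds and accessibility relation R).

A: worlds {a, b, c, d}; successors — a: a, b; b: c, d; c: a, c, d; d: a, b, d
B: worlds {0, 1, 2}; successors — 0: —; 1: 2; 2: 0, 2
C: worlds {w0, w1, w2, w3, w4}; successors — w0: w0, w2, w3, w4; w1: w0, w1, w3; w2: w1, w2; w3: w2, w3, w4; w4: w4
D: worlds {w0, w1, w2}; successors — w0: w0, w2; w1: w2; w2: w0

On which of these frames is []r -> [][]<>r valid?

The schema corresponds to a generalized confluence (Geach) condition: forall x forall z (x R^2 z -> exists w (xRw & zRw)).
A: fails — aR²b but no w with aRw and bRw.
B: fails — 1R²0 but no w with 1Rw and 0Rw.
C: fails — w1R²w4 but no w with w1Rw and w4Rw.
D: holds.
Valid on: D.

D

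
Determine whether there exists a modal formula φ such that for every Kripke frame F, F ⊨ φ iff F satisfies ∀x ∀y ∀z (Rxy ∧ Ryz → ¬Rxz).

No — not modally definable

Any modally definable frame class is closed under surjective bounded morphisms.
The 5-cycle (worlds w0,w1,w2,w3,w4 with w0→w1→w2→w3→w4→w0) is intransitive. Mapping every world to a single reflexive point • is a surjective bounded morphism; the reflexive point is not intransitive (R••∧R•• but R••).
So the class is not modally definable.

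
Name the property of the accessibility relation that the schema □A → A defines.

Suppose □A→A is valid. At any x set V(A)={w : Rxw}. Then □A holds at x, so A holds at x, i.e. Rxx.
The converse is a direct semantic check.
So the correspondent is reflexivity.

reflexivity: ∀x Rxx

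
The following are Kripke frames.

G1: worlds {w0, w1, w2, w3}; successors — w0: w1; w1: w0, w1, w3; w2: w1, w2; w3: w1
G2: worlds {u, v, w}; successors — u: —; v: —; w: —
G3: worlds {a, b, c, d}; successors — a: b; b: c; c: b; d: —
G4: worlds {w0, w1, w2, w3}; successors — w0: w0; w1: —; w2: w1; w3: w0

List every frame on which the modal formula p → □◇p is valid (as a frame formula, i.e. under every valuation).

This is the axiom for symmetry; its first-order frame correspondent is ∀x ∀y (Rxy → Ryx).
G1: fails — Rw2w1 but not Rw1w2.
G2: holds.
G3: fails — Rab but not Rba.
G4: fails — Rw2w1 but not Rw1w2.

G2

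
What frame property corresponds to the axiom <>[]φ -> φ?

This is frame-equivalent to φ → □◇φ (substitute ¬φ for φ and contrapose).
Suppose φ→□◇φ is valid. Take Rxy and set V(φ)={x}. Then φ at x, so □◇φ at x, so ◇φ at y, so some z with Ryz has φ; z=x, i.e. Ryx.

symmetry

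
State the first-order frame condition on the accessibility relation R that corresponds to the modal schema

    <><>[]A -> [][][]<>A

forall x forall y forall z ((x R^2 y & x R^3 z) -> exists w (yRw & zRw))

This is a Sahlqvist (Geach-type) schema ◇^2□^1A → □^3◇^1A.
First-order correspondent: forall x forall y forall z ((x R^2 y & x R^3 z) -> exists w (yRw & zRw)).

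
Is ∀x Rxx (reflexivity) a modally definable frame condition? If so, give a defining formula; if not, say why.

Definable; □q → q defines it

Yes: it is reflexivity, defined by the T schema □q → q.
Suppose □q→q is valid. At any x set V(q)={w : Rxw}. Then □q holds at x, so q holds at x, i.e. Rxx.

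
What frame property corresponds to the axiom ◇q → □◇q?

the Euclidean property: ∀x ∀y ∀z (Rxy ∧ Rxz → Ryz)

Suppose ◇q→□◇q is valid. Take Rxy, Rxz and set V(q)={y}. Then ◇q at x, so □◇q at x, so ◇q at z, so some w with Rzw has q; w=y, i.e. Rzy. By symmetry of the argument, Ryz.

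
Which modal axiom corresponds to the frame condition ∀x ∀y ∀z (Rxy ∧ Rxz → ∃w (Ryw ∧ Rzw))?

◇□s → □◇s

The condition is convergence. The .2 schema ◇□s → □◇s defines it.
Suppose ◇□s→□◇s is valid. Take Rxy, Rxz and set V(s)={w : Ryw}. Then □s at y so ◇□s at x, so □◇s at x, so ◇s at z, giving w with Rzw and Ryw.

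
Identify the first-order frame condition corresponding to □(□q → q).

Suppose □(□q→q) is valid. Take Rxy and set V(q)={w : Ryw}. Then at y, □q holds; since □(□q→q) at x, □q→q at y, so q at y, i.e. Ryy.
The converse is a direct semantic check.
Frame condition: ∀x ∀y (Rxy → Ryy).

shift-reflexivity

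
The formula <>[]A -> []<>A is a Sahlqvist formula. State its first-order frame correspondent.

convergence

This is the .2 axiom.
It corresponds to convergence: forall x forall y forall z (Rxy & Rxz -> exists w (Ryw & Rzw)).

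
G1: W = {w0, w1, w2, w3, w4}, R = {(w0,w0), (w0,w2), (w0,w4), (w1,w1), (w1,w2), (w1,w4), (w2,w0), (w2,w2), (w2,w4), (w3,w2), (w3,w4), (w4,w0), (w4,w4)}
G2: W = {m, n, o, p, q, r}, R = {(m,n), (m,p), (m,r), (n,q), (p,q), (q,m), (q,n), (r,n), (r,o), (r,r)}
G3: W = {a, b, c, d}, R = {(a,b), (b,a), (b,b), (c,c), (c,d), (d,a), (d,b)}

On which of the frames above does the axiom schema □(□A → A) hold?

G1

Frame correspondent (Sahlqvist): ∀x ∀y (Rxy → Ryy) — i.e. shift-reflexivity.
G1: satisfies the condition.
G2: fails — Rrn but not Rnn.
G3: fails — Rcd but not Rdd.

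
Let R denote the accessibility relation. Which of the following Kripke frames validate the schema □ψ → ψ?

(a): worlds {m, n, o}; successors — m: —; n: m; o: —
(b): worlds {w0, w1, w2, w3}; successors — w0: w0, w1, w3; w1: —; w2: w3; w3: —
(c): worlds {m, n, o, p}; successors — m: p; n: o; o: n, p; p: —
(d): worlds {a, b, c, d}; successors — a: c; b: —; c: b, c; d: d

none

The schema corresponds to reflexivity: ∀x Rxx.
(a): fails — world m does not see itself.
(b): fails — world w1 does not see itself.
(c): fails — world m does not see itself.
(d): fails — world a does not see itself.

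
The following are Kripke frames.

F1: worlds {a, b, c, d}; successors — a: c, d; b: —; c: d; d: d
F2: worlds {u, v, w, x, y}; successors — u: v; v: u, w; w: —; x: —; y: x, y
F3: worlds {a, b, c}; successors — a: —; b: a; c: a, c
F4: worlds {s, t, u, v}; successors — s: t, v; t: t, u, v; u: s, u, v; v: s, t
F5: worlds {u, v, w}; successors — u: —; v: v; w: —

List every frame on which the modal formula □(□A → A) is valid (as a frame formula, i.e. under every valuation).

The schema corresponds to shift-reflexivity: ∀x ∀y (Rxy → Ryy).
F1: fails — Rac but not Rcc.
F2: fails — Ruv but not Rvv.
F3: fails — Rca but not Raa.
F4: fails — Ruv but not Rvv.
F5: ✓.
Valid on: F5.

F5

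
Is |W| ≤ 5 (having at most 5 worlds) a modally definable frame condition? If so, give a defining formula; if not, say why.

Modal frame validity is preserved under disjoint unions.
Any modal formula valid on each of 6 disjoint one-world frames is valid on their disjoint union (validity is preserved under disjoint unions). Each one-world frame has |W|=1≤5, but the union has |W|=6.
So the class is not modally definable.

No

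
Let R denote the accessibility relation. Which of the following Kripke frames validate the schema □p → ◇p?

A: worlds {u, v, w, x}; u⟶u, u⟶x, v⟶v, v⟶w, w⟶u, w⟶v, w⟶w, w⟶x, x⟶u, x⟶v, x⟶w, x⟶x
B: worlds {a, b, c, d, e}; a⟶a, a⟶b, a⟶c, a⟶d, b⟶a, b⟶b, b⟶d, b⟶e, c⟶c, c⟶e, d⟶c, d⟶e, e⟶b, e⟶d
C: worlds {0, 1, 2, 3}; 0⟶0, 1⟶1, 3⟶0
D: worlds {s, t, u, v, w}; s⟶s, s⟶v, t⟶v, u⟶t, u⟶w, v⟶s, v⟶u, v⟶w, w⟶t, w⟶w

The schema corresponds to seriality: ∀x ∃y Rxy.
A: condition met.
B: condition met.
C: fails — world 2 has no successor.
D: condition met.
Valid on: A, B, D.

A, B, D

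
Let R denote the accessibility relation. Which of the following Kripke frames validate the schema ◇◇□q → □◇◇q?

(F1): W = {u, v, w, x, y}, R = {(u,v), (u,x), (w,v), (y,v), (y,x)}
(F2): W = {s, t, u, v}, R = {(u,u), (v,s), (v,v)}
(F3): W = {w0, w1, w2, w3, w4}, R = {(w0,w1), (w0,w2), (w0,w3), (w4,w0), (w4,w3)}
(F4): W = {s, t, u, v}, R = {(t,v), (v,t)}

The schema corresponds to a generalized confluence (Geach) condition: ∀x ∀y ∀z ((xR²y ∧ xRz) → ∃w (yRw ∧ zR²w)).
(F1): holds.
(F2): fails — vR²s, vRs but no w with sRw and sR²w.
(F3): fails — w4R²w1, w4Rw0 but no w with w1Rw and w0R²w.
(F4): holds.
Valid on: (F1), (F4).

(F1), (F4)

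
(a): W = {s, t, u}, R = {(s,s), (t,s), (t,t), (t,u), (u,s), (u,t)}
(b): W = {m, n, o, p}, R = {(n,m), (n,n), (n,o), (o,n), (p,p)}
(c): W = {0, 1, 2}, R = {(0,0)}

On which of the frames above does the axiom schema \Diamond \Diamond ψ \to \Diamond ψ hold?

(c)

Frame correspondent (Sahlqvist): \forall x \forall y \forall z (Rxy \wedge Ryz \to Rxz) — i.e. transitivity.
(a): fails — Rut and Rtu but not Ruu.
(b): fails — Ron and Rno but not Roo.
(c): satisfies the condition.
Valid on: (c).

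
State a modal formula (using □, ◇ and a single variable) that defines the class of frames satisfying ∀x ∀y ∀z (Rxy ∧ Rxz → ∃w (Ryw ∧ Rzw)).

A defining formula is ◇□r → □◇r (the .2 axiom).

◇□r → □◇r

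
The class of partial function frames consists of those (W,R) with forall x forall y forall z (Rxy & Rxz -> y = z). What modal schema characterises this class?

The condition is partial functionality. The CD schema ◇s → □s defines it.
Suppose ◇s→□s is valid. Take Rxy, Rxz and set V(s)={y}. Then ◇s at x, so □s at x, so s at z, i.e. z=y.

◇s → □s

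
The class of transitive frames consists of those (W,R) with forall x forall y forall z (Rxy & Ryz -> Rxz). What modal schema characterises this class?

A defining formula is □r → □□r (the 4 axiom).
Suppose □r→□□r is valid. Take Rxy, Ryz and set V(r)={w : Rxw}. Then □r at x, so □□r at x, so □r at y, so r at z, i.e. Rxz.

□r → □□r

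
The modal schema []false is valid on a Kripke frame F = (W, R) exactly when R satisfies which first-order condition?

emptiness of R

This schema is the Ver axiom.
It corresponds to emptiness of R: forall x forall y ~Rxy.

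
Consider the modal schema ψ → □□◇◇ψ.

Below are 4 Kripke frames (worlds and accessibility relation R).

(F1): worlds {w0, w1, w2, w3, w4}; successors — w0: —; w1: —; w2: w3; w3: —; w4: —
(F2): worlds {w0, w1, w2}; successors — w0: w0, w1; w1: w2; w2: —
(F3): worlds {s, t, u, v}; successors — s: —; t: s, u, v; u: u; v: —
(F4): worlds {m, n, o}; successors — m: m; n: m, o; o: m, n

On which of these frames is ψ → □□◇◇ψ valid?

Frame correspondent (Sahlqvist): ∀x ∀z (xR²z → ∃w (x = w ∧ zR²w)) — i.e. a generalized confluence (Geach) condition.
(F1): holds.
(F2): fails — w0R²w1 but no w with w0=w and w1R²w.
(F3): fails — tR²u but no w with t=w and uR²w.
(F4): fails — nR²m but no w with n=w and mR²w.
Valid on: (F1).

(F1)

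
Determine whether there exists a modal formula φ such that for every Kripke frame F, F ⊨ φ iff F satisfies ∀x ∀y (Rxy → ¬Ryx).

Not definable by any modal formula

Modal frame validity is preserved under surjective bounded morphisms.
The 5-cycle (worlds a,b,c,d,e with a→b→c→d→e→a) is asymmetric. Mapping every world to a single reflexive point • is a surjective bounded morphism, and the reflexive point is not asymmetric (R•• but asymmetry requires ¬R••).
Hence asymmetry is not modally definable.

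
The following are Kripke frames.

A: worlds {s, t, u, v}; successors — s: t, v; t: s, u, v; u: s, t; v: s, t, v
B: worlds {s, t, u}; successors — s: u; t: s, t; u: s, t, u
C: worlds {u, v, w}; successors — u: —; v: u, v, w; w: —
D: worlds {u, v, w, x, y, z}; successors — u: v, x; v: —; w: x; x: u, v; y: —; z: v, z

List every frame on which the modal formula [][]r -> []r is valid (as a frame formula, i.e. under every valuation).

B, C

Frame correspondent (Sahlqvist): forall x forall y (Rxy -> exists z (Rxz & Rzy)) — i.e. density.
A: fails — Rtu but no z with Rtz and Rzu.
B: condition met.
C: condition met.
D: fails — Rwx but no t with Rwt and Rtx.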